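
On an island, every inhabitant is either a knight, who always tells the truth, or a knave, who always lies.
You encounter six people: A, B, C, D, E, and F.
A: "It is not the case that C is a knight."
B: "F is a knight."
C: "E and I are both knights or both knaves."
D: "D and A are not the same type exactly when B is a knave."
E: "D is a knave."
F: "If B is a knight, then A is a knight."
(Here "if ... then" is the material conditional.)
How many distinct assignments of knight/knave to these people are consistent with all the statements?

Consistent assignments:
  A=knight, B=knight, C=knave, D=knave, E=knight, F=knight

1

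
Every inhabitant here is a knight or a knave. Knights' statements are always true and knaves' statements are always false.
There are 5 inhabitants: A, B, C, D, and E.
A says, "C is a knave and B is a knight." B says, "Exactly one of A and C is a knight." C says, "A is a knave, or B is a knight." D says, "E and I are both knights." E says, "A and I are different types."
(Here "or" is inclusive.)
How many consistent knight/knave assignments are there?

3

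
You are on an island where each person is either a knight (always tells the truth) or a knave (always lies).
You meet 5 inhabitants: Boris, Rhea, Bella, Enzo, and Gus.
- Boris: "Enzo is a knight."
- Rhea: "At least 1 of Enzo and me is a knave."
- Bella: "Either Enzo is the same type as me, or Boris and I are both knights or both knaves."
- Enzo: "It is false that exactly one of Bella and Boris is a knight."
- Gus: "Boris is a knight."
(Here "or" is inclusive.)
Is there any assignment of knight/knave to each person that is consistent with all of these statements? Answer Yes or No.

No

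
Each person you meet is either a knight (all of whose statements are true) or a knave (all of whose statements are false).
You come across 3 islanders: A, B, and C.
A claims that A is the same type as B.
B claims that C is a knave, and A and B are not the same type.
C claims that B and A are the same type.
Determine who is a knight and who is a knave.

A is a knave, B is a knight, and C is a knave.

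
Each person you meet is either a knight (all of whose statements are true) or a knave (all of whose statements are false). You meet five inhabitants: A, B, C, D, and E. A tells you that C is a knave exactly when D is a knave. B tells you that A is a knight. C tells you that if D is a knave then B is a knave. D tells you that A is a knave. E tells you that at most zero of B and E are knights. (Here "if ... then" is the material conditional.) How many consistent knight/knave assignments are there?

1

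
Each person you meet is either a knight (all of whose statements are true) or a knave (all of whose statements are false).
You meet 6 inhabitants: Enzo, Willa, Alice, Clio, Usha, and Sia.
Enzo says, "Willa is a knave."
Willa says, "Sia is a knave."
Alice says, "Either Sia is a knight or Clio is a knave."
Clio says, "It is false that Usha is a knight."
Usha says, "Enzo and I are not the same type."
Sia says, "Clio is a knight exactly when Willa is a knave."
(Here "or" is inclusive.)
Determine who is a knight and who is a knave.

As a knave, Enzo's statement "Willa is a knave" should be false; it is.
As a knight, Willa's statement "Sia is a knave" should be true; it is.
Since Alice is a knave, "either Sia is a knight or Clio is a knave" needs to be false, which holds.
Clio is a knight; "it is false that Usha is a knight" is true, as required.
Usha is a knave; "Enzo and I are not the same type" is false, as required.
Sia is a knave, and the claim "Clio is a knight exactly when Willa is a knave" is indeed false.

Knights: Willa and Clio. Knaves: Enzo, Alice, Usha, and Sia.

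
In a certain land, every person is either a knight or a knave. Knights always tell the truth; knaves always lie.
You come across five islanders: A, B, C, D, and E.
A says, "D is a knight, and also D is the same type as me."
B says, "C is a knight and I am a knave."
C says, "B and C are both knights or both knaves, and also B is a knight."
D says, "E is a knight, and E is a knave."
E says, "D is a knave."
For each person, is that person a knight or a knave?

A is a knave, B is a knave, C is a knave, D is a knave, and E is a knight.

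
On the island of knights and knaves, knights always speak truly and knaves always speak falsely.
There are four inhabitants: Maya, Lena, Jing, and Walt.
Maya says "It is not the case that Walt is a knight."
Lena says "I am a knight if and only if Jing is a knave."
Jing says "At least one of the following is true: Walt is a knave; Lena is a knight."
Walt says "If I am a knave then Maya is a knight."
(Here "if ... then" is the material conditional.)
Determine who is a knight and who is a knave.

As a knave, Maya's statement "it is not the case that Walt is a knight" should be False; it is.
Since Lena is a knave, "I am a knight if and only if Jing is a knave" needs to be False, which holds.
Jing is a knave, and the claim "at least one of the following is true: Walt is a knave; Lena is a knight" is indeed False.
Since Walt is a knight, "if I am a knave then Maya is a knight" needs to be True, which holds.

Maya is a knave, Lena is a knave, Jing is a knave, and Walt is a knight.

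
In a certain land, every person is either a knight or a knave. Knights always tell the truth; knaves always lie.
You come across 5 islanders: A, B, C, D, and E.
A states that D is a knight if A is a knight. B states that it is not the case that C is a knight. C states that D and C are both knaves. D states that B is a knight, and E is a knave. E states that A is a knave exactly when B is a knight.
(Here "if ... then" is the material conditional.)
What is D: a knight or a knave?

Consistent assignments: {A=knight, B=knight, C=knave, D=knight, E=knave}
In every consistent assignment, D is a knight.

D is a knight.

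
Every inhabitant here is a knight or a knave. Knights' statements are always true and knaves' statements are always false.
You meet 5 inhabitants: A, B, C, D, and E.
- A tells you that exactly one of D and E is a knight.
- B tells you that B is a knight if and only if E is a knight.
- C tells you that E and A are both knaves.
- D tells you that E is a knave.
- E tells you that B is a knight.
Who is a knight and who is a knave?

A is a knight, B is a knight, C is a knave, D is a knave, and E is a knight.

A is a knight, and the claim "exactly one of D and E is a knight" is indeed true.
B is a knight, and the claim "B is a knight if and only if E is a knight" is indeed true.
C is a knave; "E and A are both knaves" is False, as required.
D is a knave, so "E is a knave" must be False — and it is.
Since E is a knight, "B is a knight" needs to be true, which holds.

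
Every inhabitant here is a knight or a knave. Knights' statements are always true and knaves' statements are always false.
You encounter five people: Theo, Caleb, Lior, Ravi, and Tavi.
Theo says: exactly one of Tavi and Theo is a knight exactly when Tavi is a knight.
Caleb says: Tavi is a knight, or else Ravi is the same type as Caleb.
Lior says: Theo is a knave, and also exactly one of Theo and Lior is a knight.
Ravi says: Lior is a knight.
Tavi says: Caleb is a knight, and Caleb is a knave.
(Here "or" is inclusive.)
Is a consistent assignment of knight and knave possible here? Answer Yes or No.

No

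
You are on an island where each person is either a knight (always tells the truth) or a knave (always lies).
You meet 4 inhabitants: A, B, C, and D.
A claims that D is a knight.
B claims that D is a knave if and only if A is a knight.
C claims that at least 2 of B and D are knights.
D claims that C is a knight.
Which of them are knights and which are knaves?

Knights: none. Knaves: A, B, C, and D.

A is a knave, and the claim "D is a knight" is indeed false.
Since B is a knave, "D is a knave if and only if A is a knight" needs to be false, which holds.
C is a knave, and the claim "at least 2 of B and D are knights" is indeed false.
D is a knave; "C is a knight" is false, as required.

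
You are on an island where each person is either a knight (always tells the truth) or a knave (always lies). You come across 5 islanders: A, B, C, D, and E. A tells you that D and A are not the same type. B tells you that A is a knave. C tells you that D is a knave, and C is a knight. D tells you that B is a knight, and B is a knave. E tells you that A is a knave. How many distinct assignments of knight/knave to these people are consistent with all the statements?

4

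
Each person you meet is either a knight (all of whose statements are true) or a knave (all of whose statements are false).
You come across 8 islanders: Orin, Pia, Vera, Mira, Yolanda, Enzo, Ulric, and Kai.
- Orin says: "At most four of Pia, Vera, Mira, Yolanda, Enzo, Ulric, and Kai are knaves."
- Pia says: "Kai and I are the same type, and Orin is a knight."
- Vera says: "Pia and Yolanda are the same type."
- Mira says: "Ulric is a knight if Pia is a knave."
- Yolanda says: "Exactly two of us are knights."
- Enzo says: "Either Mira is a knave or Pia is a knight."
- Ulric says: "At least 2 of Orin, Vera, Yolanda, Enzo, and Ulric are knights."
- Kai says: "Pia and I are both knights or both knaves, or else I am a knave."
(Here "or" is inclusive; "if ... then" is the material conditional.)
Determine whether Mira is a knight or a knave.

Mira is a knight.

Consistent assignments: {Orin=knight, Pia=knight, Vera=knave, Mira=knight, Yolanda=knave, Enzo=knight, Ulric=knight, Kai=knight}
In every consistent assignment, Mira is a knight.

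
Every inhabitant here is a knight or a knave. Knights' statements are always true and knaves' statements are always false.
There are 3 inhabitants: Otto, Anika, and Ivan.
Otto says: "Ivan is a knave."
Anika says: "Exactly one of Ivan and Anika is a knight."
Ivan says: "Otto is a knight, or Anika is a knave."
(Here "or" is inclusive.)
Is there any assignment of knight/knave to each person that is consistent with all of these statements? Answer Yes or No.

Checking all 8 assignments, each has at least one speaker whose statement's truth value contradicts their type.

No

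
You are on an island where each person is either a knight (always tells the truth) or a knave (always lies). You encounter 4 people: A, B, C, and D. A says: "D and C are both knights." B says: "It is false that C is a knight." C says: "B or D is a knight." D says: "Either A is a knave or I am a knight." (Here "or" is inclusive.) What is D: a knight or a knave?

D is a knight.

Consistent assignments: {A=knight, B=knave, C=knight, D=knight}
In every consistent assignment, D is a knight.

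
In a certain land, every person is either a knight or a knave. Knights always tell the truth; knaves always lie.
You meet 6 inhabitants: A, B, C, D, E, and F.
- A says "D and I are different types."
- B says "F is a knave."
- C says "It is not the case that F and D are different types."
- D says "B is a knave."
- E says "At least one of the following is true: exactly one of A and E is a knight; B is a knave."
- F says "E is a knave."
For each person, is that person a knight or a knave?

A is a knave, B is a knight, C is a knight, D is a knave, E is a knight, and F is a knave.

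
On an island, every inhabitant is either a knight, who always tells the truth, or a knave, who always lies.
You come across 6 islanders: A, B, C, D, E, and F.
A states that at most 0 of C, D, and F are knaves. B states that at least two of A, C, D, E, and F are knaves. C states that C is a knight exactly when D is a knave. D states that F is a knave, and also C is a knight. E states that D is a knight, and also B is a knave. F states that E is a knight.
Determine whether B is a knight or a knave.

B is a knight.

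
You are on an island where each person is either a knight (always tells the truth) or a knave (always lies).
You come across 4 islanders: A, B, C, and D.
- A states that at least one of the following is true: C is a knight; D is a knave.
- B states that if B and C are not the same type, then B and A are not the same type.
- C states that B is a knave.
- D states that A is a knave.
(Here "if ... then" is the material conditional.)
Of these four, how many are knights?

2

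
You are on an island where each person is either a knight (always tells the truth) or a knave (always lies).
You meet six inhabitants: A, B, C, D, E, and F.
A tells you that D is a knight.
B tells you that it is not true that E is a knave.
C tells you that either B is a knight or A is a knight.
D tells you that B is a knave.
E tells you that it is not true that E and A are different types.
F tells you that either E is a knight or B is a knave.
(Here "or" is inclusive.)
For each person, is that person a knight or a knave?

A is a knight, B is a knave, C is a knight, D is a knight, E is a knave, and F is a knight.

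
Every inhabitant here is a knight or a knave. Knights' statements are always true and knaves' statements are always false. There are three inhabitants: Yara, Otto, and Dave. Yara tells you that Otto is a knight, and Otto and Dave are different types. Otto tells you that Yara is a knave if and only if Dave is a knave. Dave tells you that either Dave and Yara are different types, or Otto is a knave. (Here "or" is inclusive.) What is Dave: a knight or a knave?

Dave is a knight.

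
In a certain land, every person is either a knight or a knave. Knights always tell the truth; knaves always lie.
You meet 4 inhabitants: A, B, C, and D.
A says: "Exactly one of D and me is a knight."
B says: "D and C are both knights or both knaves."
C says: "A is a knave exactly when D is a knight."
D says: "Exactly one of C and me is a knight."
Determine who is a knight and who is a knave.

A (knave): "exactly one of D and me is a knight" — False. ✓
B (knight): "D and C are both knights or both knaves" — true. ✓
C is a knave, so "A is a knave exactly when D is a knight" must be False — and it is.
Since D is a knave, "exactly one of C and me is a knight" needs to be False, which holds.

A is a knave, B is a knight, C is a knave, and D is a knave.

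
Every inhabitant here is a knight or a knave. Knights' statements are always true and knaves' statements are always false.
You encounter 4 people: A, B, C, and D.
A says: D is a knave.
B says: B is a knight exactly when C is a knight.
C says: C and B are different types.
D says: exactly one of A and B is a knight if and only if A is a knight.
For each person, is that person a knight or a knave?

A is a knave, B is a knave, C is a knight, and D is a knight.

A is a knave, and the claim "D is a knave" is indeed false.
Since B is a knave, "B is a knight exactly when C is a knight" needs to be false, which holds.
C is a knight, and the claim "C and B are different types" is indeed true.
D (knight): "exactly one of A and B is a knight if and only if A is a knight" — true. ✓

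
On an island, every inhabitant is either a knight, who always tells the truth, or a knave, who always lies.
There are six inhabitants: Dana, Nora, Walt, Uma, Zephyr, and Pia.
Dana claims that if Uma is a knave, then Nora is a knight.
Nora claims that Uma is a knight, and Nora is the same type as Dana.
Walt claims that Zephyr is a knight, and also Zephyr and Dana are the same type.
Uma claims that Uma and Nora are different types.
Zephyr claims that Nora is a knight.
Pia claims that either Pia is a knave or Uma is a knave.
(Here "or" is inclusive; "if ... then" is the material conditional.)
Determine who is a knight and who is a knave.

Dana is a knave, and the claim "if Uma is a knave, then Nora is a knight" is indeed False.
As a knave, Nora's statement "Uma is a knight, and Nora is the same type as Dana" should be False; it is.
Walt (knave): "Zephyr is a knight, and also Zephyr and Dana are the same type" — False. ✓
Since Uma is a knave, "Uma and Nora are different types" needs to be False, which holds.
As a knave, Zephyr's statement "Nora is a knight" should be False; it is.
Pia is a knight; "either Pia is a knave or Uma is a knave" is true, as required.

Knights: Pia. Knaves: Dana, Nora, Walt, Uma, and Zephyr.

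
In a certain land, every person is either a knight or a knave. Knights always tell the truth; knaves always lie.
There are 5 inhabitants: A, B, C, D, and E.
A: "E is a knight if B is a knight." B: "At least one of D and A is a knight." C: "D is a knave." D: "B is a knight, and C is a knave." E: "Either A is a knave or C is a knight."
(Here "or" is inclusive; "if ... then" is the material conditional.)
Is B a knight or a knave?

Consistent assignments: {A=knight, B=knight, C=knight, D=knave, E=knight}
In every consistent assignment, B is a knight.

B is a knight.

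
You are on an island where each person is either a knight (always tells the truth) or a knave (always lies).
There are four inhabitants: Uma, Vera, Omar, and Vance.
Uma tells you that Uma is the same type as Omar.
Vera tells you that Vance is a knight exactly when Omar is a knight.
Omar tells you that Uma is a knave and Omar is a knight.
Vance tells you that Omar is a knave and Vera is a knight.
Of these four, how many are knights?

1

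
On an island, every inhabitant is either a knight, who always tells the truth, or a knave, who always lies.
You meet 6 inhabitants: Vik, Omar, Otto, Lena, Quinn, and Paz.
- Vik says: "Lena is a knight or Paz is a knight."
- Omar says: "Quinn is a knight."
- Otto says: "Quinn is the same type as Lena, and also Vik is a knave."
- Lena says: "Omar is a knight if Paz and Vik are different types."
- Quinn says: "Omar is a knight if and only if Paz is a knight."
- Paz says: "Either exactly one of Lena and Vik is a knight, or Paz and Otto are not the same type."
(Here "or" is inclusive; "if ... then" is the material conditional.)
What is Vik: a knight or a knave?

Vik is a knight.

Consistent assignments: {Vik=knight, Omar=knight, Otto=knave, Lena=knight, Quinn=knight, Paz=knight}; {Vik=knight, Omar=knave, Otto=knave, Lena=knight, Quinn=knave, Paz=knight}
In every consistent assignment, Vik is a knight.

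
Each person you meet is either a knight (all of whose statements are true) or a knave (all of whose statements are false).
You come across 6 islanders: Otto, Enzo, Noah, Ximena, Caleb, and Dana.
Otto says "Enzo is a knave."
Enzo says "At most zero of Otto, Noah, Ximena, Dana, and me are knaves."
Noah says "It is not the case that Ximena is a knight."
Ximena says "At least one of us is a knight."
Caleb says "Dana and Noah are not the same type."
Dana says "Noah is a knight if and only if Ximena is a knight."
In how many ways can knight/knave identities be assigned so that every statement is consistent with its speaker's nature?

Consistent assignments:
  Otto=knight, Enzo=knave, Noah=knave, Ximena=knight, Caleb=knave, Dana=knave

1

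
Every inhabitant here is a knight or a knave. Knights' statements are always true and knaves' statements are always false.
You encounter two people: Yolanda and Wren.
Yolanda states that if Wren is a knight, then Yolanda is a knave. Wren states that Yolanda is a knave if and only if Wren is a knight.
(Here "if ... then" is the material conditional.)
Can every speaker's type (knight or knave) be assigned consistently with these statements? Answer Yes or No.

No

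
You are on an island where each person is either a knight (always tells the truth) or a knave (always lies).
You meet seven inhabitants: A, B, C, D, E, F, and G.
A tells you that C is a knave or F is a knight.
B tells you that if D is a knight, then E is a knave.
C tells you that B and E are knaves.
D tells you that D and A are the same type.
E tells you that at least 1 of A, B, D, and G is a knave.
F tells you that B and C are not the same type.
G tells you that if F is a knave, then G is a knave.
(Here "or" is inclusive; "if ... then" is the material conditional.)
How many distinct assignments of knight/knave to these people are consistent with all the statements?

Consistent assignments:
  A=knight, B=knight, C=knave, D=knight, E=knave, F=knight, G=knight
  A=knight, B=knight, C=knave, D=knave, E=knight, F=knight, G=knight

2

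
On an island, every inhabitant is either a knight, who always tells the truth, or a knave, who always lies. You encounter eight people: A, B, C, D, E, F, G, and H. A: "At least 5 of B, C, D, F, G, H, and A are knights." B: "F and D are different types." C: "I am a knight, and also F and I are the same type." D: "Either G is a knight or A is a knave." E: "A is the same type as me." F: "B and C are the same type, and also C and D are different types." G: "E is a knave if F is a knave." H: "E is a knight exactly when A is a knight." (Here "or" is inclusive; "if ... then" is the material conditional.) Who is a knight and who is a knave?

A is a knight, so "at least 5 of B, C, D, F, G, H, and A are knights" must be True — and it is.
As a knave, B's statement "F and D are different types" should be false; it is.
As a knave, C's statement "I am a knight, and also F and I are the same type" should be false; it is.
D is a knight, and the claim "either G is a knight or A is a knave" is indeed True.
As a knight, E's statement "A is the same type as me" should be True; it is.
F is a knight; "B and C are the same type, and also C and D are different types" is True, as required.
As a knight, G's statement "E is a knave if F is a knave" should be True; it is.
H is a knight, and the claim "E is a knight exactly when A is a knight" is indeed True.

A is a knight, B is a knave, C is a knave, D is a knight, E is a knight, F is a knight, G is a knight, and H is a knight.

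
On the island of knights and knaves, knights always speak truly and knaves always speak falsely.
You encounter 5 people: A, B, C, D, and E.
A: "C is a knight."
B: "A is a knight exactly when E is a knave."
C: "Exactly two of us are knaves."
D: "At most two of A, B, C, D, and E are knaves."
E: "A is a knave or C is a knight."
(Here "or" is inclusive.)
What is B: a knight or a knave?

Consistent assignments: {A=knave, B=knight, C=knave, D=knave, E=knight}
In every consistent assignment, B is a knight.

B is a knight.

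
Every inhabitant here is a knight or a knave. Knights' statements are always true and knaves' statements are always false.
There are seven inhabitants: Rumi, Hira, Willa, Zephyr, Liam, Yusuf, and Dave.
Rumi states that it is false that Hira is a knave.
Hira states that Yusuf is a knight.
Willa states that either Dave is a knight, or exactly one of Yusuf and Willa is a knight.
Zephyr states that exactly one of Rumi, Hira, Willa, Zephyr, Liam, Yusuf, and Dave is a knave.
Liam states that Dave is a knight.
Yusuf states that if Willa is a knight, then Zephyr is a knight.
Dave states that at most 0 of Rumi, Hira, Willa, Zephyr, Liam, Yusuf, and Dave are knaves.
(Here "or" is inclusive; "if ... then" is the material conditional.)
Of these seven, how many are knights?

The unique consistent assignment is Rumi=knave, Hira=knave, Willa=knight, Zephyr=knave, Liam=knave, Yusuf=knave, Dave=knave.
That has 1 knight.

1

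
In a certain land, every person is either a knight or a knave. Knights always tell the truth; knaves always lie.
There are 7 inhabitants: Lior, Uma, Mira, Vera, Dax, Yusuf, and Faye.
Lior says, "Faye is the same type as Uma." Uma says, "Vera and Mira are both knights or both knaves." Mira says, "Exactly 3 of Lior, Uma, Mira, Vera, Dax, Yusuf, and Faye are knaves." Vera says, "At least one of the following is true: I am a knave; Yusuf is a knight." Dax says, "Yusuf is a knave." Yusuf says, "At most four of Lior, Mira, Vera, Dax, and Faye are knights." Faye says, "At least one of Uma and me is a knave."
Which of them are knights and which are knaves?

Lior is a knave, Uma is a knave, Mira is a knave, Vera is a knight, Dax is a knave, Yusuf is a knight, and Faye is a knight.

Lior (knave): "Faye is the same type as Uma" — false. ✓
Uma is a knave, and the claim "Vera and Mira are both knights or both knaves" is indeed false.
Mira is a knave; "exactly 3 of Lior, Uma, Mira, Vera, Dax, Yusuf, and Faye are knaves" is false, as required.
Since Vera is a knight, "at least one of the following is true: I am a knave; Yusuf is a knight" needs to be True, which holds.
As a knave, Dax's statement "Yusuf is a knave" should be false; it is.
Yusuf is a knight; "at most four of Lior, Mira, Vera, Dax, and Faye are knights" is True, as required.
Faye (knight): "at least one of Uma and me is a knave" — True. ✓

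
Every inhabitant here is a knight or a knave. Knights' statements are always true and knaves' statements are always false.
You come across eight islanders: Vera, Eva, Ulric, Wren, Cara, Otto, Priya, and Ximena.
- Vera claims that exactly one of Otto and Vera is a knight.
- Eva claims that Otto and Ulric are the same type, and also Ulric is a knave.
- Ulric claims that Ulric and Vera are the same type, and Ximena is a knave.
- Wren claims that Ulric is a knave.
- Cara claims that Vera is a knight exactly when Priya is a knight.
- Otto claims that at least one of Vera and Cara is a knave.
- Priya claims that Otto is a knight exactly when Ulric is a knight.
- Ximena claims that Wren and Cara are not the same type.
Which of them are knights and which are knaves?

Vera is a knight, Eva is a knight, Ulric is a knave, Wren is a knight, Cara is a knight, Otto is a knave, Priya is a knight, and Ximena is a knave.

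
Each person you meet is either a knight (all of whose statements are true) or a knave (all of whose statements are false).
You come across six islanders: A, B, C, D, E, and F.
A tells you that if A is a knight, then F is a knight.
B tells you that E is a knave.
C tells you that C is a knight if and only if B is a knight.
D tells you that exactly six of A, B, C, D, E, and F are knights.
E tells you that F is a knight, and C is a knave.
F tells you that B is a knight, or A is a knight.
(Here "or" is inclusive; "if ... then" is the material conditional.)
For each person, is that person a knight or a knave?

A is a knight, B is a knight, C is a knight, D is a knave, E is a knave, and F is a knight.

As a knight, A's statement "if A is a knight, then F is a knight" should be true; it is.
B is a knight; "E is a knave" is true, as required.
Since C is a knight, "C is a knight if and only if B is a knight" needs to be true, which holds.
D (knave): "exactly six of A, B, C, D, E, and F are knights" — False. ✓
E (knave): "F is a knight, and C is a knave" — False. ✓
F is a knight; "B is a knight, or A is a knight" is true, as required.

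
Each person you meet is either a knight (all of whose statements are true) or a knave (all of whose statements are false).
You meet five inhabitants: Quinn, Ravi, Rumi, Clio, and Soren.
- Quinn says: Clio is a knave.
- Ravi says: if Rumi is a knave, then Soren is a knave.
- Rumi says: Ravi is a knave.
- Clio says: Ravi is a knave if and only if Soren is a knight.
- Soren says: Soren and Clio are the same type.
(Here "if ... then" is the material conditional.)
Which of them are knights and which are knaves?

Quinn is a knave, Ravi is a knight, Rumi is a knave, Clio is a knight, and Soren is a knave.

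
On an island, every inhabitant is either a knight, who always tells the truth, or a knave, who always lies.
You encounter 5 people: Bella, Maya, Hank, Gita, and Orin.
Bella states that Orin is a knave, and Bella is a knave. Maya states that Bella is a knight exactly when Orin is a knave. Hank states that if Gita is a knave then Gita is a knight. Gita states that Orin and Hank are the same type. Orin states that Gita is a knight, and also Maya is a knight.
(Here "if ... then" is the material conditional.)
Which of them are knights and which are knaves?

Bella is a knave, Maya is a knight, Hank is a knight, Gita is a knight, and Orin is a knight.

As a knave, Bella's statement "Orin is a knave, and Bella is a knave" should be False; it is.
Since Maya is a knight, "Bella is a knight exactly when Orin is a knave" needs to be True, which holds.
Hank is a knight, and the claim "if Gita is a knave then Gita is a knight" is indeed True.
Since Gita is a knight, "Orin and Hank are the same type" needs to be True, which holds.
Orin is a knight, and the claim "Gita is a knight, and also Maya is a knight" is indeed True.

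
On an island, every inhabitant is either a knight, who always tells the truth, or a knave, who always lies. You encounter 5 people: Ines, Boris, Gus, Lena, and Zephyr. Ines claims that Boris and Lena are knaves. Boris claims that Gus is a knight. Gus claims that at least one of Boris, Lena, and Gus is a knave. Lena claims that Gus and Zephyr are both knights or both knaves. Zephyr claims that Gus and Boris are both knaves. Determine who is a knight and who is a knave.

Knights: Boris and Gus. Knaves: Ines, Lena, and Zephyr.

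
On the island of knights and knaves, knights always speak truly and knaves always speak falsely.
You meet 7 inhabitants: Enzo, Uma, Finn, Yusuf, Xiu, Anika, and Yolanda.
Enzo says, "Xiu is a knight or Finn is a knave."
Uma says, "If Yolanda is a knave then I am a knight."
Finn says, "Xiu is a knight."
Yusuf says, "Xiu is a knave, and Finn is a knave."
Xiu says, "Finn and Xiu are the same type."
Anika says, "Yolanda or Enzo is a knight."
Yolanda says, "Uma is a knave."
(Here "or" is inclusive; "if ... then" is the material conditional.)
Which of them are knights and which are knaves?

Enzo is a knight, Uma is a knight, Finn is a knight, Yusuf is a knave, Xiu is a knight, Anika is a knight, and Yolanda is a knave.

Since Enzo is a knight, "Xiu is a knight or Finn is a knave" needs to be True, which holds.
Uma (knight): "if Yolanda is a knave then I am a knight" — True. ✓
Finn is a knight, and the claim "Xiu is a knight" is indeed True.
Yusuf is a knave, so "Xiu is a knave, and Finn is a knave" must be False — and it is.
Xiu is a knight, so "Finn and Xiu are the same type" must be True — and it is.
Since Anika is a knight, "Yolanda or Enzo is a knight" needs to be True, which holds.
As a knave, Yolanda's statement "Uma is a knave" should be False; it is.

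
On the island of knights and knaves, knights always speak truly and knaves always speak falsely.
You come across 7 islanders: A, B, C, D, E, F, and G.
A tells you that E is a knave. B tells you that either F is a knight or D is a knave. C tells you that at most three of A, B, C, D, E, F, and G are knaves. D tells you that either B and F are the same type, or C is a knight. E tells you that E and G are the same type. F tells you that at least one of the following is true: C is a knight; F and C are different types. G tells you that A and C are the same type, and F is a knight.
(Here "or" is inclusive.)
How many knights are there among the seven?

6

The unique consistent assignment is A=knight, B=knight, C=knight, D=knight, E=knave, F=knight, G=knight.
That has 6 knights.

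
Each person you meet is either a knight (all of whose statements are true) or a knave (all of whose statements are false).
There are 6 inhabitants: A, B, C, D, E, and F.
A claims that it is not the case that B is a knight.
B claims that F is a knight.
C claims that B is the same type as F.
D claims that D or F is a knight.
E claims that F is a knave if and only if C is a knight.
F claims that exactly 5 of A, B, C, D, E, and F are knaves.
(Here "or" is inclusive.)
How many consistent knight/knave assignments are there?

2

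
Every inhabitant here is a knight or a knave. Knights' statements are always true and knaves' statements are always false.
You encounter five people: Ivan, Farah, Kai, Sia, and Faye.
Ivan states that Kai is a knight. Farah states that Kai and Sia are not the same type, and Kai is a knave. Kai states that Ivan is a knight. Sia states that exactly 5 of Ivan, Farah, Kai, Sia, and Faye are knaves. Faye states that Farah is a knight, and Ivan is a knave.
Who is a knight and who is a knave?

Ivan (knight): "Kai is a knight" — true. ✓
Farah is a knave; "Kai and Sia are not the same type, and Kai is a knave" is false, as required.
Kai is a knight; "Ivan is a knight" is true, as required.
Sia is a knave; "exactly 5 of Ivan, Farah, Kai, Sia, and Faye are knaves" is false, as required.
Faye (knave): "Farah is a knight, and Ivan is a knave" — false. ✓

Ivan is a knight, Farah is a knave, Kai is a knight, Sia is a knave, and Faye is a knave.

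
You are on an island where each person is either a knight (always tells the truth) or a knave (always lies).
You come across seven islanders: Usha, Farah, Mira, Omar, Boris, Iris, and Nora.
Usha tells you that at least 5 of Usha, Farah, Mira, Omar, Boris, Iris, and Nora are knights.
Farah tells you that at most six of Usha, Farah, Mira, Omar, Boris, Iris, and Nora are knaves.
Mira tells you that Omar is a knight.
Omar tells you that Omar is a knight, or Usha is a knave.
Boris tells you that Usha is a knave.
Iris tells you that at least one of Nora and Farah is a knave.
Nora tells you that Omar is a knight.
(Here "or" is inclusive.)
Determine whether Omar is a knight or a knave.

Omar is a knight.

Consistent assignments: {Usha=knight, Farah=knight, Mira=knight, Omar=knight, Boris=knave, Iris=knave, Nora=knight}
In every consistent assignment, Omar is a knight.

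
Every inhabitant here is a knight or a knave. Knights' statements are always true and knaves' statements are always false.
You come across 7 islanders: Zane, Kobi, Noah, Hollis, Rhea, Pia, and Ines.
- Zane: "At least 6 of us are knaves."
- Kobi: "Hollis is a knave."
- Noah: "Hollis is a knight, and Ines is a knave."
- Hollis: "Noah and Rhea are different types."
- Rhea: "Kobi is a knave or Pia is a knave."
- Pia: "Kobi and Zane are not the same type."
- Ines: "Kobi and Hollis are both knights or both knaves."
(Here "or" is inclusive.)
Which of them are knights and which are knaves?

Zane is a knave, so "at least 6 of us are knaves" must be false — and it is.
Kobi (knight): "Hollis is a knave" — true. ✓
As a knave, Noah's statement "Hollis is a knight, and Ines is a knave" should be false; it is.
Hollis is a knave; "Noah and Rhea are different types" is false, as required.
As a knave, Rhea's statement "Kobi is a knave or Pia is a knave" should be false; it is.
As a knight, Pia's statement "Kobi and Zane are not the same type" should be true; it is.
As a knave, Ines's statement "Kobi and Hollis are both knights or both knaves" should be false; it is.

Knights: Kobi and Pia. Knaves: Zane, Noah, Hollis, Rhea, and Ines.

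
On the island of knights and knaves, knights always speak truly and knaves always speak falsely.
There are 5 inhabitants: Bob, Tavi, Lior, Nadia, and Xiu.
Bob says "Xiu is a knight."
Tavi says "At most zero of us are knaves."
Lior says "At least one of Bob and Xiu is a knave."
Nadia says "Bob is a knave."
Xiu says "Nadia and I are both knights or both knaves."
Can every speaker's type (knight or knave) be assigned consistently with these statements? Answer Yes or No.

Yes

One consistent assignment: Bob=knave, Tavi=knave, Lior=knight, Nadia=knight, Xiu=knave.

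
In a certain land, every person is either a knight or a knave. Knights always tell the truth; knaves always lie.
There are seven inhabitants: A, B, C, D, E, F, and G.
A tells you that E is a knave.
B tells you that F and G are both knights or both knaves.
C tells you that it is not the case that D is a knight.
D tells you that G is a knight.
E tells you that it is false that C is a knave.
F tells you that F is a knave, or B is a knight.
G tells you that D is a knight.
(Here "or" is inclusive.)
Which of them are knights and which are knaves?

A is a knight, B is a knight, C is a knave, D is a knight, E is a knave, F is a knight, and G is a knight.

A (knight): "E is a knave" — True. ✓
As a knight, B's statement "F and G are both knights or both knaves" should be True; it is.
C is a knave; "it is not the case that D is a knight" is False, as required.
D is a knight, so "G is a knight" must be True — and it is.
E (knave): "it is false that C is a knave" — False. ✓
As a knight, F's statement "F is a knave, or B is a knight" should be True; it is.
G is a knight, and the claim "D is a knight" is indeed True.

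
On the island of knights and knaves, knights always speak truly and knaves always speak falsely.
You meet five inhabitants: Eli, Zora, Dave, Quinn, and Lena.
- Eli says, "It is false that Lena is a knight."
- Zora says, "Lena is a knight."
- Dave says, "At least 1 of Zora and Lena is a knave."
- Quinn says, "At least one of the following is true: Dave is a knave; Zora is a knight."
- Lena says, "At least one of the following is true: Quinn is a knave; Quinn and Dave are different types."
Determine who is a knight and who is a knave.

Suppose Eli is a knight. Then Eli's statement "it is false that Lena is a knight" would have to be true. Checking the 16 ways to assign the others, none is consistent with every speaker.
(For instance, with Zora=knight, Dave=knave, Quinn=knight, Lena=knight, Eli's claim "it is false that Lena is a knight" comes out false where it would need to be true.)
So Eli must be a knave, making "it is false that Lena is a knight" false. Taking Eli=knave, Zora=knight, Dave=knave, Quinn=knight, Lena=knight, each remaining statement checks out:
  Zora (knight): "Lena is a knight" — true. ✓
  Dave (knave): "at least 1 of Zora and Lena is a knave" — false. ✓
  Quinn (knight): "at least one of the following is true: Dave is a knave; Zora is a knight" — true. ✓
  Lena (knight): "at least one of the following is true: Quinn is a knave; Quinn and Dave are different types" — true. ✓
This is the unique consistent assignment.

Knights: Zora, Quinn, and Lena. Knaves: Eli and Dave.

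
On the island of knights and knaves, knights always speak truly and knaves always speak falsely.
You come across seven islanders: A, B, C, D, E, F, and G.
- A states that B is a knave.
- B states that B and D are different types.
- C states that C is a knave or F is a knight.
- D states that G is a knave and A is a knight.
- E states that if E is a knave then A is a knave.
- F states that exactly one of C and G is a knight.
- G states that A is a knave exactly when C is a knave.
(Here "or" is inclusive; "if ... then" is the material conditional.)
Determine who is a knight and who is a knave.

A is a knave, so "B is a knave" must be false — and it is.
Since B is a knight, "B and D are different types" needs to be True, which holds.
C is a knight, so "C is a knave or F is a knight" must be True — and it is.
D is a knave; "G is a knave and A is a knight" is false, as required.
E is a knight; "if E is a knave then A is a knave" is True, as required.
As a knight, F's statement "exactly one of C and G is a knight" should be True; it is.
As a knave, G's statement "A is a knave exactly when C is a knave" should be false; it is.

A is a knave, B is a knight, C is a knight, D is a knave, E is a knight, F is a knight, and G is a knave.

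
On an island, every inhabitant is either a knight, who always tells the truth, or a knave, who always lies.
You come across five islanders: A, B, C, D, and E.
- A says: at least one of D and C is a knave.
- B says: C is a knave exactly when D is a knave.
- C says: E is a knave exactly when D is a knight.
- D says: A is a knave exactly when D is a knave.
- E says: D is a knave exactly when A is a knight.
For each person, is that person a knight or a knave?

A is a knight, B is a knave, C is a knight, D is a knave, and E is a knight.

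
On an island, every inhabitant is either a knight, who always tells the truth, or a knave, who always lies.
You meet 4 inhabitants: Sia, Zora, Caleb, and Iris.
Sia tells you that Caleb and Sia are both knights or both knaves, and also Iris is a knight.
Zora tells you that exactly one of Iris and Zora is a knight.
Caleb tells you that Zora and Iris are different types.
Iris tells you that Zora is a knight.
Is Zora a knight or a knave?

Consistent assignments: {Sia=knave, Zora=knave, Caleb=knave, Iris=knave}
In every consistent assignment, Zora is a knave.

Zora is a knave.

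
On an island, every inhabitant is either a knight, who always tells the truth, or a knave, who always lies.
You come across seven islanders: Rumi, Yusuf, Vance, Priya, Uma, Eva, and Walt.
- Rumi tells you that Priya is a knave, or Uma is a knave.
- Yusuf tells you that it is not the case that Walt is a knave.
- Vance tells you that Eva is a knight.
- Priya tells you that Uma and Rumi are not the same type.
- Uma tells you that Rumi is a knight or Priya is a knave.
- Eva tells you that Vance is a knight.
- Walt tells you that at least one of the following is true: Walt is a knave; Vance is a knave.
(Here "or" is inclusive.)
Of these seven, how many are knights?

4

The unique consistent assignment is Rumi=knight, Yusuf=knight, Vance=knave, Priya=knave, Uma=knight, Eva=knave, Walt=knight.
That has 4 knights.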